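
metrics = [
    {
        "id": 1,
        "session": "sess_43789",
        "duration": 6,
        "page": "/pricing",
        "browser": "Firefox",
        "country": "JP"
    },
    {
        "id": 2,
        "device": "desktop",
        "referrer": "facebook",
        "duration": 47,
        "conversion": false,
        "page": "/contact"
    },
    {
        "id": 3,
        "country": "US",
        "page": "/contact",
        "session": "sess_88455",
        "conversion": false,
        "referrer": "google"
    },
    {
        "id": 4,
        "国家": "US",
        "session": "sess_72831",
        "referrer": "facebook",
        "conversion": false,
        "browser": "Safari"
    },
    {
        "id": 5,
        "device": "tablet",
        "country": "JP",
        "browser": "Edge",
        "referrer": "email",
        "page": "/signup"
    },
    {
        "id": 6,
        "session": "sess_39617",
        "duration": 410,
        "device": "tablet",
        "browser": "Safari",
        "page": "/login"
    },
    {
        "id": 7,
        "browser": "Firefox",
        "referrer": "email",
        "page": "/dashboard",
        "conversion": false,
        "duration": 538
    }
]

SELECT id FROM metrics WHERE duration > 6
[2, 6, 7]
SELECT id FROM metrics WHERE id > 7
[]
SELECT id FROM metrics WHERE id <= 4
[1, 2, 3, 4]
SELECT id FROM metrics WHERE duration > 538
[]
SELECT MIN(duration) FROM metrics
6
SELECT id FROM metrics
[1, 2, 3, 4, 5, 6, 7]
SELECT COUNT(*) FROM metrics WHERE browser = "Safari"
2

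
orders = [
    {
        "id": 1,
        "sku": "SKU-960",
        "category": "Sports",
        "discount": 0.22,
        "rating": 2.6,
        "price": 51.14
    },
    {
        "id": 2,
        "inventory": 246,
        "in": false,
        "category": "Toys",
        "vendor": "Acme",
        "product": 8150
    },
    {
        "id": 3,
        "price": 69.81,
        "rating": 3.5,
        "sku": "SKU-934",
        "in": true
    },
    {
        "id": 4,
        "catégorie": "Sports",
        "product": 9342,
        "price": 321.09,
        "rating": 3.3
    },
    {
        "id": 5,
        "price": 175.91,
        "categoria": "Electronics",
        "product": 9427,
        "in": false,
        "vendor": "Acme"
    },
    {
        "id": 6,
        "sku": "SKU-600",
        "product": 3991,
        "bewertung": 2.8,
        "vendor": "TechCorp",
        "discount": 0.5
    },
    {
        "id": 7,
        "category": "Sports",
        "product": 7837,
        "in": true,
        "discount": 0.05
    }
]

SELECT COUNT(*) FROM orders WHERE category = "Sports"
2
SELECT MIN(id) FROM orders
1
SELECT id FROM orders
[1, 2, 3, 4, 5, 6, 7]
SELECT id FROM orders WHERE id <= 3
[1, 2, 3]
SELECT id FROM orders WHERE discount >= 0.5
[6]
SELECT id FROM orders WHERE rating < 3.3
[1]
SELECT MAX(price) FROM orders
321.09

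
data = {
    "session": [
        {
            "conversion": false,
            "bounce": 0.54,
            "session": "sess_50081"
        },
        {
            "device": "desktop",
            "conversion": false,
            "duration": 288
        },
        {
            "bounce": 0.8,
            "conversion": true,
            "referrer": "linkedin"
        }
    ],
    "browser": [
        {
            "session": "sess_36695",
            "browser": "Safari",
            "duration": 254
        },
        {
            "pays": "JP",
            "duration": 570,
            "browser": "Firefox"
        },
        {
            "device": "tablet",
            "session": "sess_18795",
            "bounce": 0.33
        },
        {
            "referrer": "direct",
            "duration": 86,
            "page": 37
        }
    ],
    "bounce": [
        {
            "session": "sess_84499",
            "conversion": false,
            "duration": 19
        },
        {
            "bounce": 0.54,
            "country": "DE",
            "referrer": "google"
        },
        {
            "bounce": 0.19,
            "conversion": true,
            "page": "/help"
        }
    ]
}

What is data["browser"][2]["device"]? "tablet"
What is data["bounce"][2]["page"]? "/help"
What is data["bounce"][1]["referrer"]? "google"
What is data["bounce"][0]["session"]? "sess_84499"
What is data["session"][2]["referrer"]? "linkedin"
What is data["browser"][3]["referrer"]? "direct"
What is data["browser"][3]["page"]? 37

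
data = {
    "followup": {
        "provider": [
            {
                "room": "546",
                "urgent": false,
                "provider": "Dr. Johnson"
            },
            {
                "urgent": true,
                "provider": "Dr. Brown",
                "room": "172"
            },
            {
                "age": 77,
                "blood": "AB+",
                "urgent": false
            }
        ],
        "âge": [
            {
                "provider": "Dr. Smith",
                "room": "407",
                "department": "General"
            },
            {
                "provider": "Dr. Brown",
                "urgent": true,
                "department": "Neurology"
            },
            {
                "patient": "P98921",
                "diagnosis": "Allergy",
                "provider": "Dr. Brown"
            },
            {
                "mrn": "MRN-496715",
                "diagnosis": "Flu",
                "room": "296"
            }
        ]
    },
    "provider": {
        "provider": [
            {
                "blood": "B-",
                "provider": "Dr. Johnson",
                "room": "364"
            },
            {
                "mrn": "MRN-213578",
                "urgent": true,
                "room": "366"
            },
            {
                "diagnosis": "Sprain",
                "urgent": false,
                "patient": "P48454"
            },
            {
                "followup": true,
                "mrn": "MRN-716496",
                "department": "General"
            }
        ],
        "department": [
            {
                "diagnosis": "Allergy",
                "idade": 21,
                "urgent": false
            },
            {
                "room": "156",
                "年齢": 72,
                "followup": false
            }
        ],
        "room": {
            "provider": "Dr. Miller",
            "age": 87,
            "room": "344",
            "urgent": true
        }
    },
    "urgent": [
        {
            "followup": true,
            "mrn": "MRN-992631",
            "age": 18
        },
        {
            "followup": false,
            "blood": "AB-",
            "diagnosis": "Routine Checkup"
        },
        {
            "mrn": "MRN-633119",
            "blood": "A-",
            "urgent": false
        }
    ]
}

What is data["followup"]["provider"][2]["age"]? 77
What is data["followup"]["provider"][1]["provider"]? "Dr. Brown"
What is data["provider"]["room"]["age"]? 87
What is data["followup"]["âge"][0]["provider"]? "Dr. Smith"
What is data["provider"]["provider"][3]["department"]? "General"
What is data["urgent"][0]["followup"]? True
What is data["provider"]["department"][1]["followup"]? False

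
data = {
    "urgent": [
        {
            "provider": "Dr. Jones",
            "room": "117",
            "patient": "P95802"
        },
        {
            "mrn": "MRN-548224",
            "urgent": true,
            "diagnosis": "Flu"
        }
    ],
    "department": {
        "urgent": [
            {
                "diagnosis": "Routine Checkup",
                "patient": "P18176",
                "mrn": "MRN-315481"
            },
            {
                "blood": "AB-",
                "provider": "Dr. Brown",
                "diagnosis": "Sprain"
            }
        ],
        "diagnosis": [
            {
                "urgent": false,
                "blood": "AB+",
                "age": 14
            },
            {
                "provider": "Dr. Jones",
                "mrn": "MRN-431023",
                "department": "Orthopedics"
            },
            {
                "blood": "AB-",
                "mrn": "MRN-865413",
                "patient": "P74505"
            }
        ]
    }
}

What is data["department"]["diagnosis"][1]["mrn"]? "MRN-431023"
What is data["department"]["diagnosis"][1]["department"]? "Orthopedics"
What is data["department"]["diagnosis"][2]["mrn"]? "MRN-865413"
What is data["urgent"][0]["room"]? "117"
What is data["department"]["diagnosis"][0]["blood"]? "AB+"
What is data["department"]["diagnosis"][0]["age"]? 14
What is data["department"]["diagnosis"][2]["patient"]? "P74505"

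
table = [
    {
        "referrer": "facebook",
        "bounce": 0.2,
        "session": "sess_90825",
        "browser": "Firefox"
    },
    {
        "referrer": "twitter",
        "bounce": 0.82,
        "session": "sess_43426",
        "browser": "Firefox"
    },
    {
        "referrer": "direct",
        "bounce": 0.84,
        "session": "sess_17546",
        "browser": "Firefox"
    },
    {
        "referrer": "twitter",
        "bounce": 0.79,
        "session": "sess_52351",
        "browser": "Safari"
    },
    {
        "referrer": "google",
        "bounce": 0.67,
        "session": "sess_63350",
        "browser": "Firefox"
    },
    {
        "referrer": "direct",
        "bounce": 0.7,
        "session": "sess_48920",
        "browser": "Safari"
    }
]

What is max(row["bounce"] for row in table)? 0.84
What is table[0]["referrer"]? "facebook"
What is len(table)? 6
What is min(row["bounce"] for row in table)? 0.2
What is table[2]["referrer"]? "direct"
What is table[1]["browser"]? "Firefox"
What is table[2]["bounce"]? 0.84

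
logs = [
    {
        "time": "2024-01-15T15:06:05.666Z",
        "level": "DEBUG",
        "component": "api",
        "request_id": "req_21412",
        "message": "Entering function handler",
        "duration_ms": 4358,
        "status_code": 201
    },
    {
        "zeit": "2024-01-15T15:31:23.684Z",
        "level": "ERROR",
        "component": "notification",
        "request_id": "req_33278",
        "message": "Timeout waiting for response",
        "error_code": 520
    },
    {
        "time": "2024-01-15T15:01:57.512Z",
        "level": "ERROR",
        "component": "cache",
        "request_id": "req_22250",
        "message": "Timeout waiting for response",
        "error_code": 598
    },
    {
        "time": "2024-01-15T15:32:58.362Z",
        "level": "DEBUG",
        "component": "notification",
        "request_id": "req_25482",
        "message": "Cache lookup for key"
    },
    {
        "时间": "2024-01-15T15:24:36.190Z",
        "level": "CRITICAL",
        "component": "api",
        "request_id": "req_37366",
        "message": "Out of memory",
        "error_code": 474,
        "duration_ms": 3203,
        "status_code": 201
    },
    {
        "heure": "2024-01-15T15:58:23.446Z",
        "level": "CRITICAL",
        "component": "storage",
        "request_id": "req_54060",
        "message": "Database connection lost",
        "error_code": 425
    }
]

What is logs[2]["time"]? "2024-01-15T15:01:57.512Z"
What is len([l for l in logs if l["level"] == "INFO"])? 0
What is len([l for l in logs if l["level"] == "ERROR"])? 2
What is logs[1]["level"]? "ERROR"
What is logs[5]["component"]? "storage"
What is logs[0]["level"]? "DEBUG"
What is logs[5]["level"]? "CRITICAL"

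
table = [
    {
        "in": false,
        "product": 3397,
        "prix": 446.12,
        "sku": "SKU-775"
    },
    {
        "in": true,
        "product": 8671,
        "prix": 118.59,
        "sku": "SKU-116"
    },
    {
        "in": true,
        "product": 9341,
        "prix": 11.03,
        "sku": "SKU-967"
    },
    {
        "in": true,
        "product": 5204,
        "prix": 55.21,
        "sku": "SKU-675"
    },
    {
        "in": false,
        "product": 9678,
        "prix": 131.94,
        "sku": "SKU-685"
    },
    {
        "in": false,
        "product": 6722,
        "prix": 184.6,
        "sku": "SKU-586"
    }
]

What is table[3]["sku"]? "SKU-675"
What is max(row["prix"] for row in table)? 446.12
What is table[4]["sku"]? "SKU-685"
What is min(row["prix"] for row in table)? 11.03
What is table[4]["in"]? False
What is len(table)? 6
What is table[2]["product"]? 9341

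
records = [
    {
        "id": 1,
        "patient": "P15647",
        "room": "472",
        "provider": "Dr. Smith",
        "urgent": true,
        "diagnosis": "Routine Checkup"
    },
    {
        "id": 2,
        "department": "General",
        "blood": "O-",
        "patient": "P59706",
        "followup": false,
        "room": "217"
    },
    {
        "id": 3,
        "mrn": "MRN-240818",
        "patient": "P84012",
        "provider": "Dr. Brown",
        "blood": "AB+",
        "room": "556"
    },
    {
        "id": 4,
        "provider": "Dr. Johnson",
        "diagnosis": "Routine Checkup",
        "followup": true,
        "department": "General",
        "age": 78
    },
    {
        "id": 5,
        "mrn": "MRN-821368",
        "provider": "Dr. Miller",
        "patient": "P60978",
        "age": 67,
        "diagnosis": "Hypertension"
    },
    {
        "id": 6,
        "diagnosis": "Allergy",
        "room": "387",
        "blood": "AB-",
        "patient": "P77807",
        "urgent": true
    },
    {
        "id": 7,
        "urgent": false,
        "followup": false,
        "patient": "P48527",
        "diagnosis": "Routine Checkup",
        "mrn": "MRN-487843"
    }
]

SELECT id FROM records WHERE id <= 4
[1, 2, 3, 4]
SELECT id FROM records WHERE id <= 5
[1, 2, 3, 4, 5]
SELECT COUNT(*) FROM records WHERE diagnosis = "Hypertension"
1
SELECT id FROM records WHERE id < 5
[1, 2, 3, 4]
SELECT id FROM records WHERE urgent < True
[7]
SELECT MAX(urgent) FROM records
True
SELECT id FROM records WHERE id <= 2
[1, 2]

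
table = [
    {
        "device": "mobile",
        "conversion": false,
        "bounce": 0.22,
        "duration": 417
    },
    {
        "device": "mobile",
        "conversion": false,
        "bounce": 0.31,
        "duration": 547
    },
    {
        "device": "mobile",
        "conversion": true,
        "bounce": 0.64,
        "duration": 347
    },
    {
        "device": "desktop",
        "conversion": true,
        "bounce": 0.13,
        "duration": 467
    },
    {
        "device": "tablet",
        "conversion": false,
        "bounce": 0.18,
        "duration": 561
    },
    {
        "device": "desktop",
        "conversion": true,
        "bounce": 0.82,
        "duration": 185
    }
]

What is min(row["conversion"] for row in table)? False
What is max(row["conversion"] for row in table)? True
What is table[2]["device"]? "mobile"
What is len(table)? 6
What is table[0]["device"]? "mobile"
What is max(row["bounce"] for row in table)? 0.82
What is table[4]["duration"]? 561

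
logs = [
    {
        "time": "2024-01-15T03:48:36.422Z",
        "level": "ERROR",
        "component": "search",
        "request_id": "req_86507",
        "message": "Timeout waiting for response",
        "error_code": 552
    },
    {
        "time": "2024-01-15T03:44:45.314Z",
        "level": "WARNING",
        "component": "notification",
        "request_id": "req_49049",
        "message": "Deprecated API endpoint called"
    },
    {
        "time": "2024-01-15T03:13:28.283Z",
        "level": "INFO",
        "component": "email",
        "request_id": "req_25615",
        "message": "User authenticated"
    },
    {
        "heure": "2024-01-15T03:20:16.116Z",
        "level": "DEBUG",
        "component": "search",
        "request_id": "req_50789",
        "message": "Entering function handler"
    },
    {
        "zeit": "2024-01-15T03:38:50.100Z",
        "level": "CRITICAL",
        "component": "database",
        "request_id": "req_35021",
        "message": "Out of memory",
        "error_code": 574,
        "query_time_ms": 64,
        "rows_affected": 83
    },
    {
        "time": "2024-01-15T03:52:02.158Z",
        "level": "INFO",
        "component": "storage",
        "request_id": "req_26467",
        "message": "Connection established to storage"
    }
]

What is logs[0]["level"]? "ERROR"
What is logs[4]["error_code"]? 574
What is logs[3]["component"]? "search"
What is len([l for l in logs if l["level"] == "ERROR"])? 1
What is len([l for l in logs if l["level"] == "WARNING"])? 1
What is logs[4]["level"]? "CRITICAL"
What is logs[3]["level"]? "DEBUG"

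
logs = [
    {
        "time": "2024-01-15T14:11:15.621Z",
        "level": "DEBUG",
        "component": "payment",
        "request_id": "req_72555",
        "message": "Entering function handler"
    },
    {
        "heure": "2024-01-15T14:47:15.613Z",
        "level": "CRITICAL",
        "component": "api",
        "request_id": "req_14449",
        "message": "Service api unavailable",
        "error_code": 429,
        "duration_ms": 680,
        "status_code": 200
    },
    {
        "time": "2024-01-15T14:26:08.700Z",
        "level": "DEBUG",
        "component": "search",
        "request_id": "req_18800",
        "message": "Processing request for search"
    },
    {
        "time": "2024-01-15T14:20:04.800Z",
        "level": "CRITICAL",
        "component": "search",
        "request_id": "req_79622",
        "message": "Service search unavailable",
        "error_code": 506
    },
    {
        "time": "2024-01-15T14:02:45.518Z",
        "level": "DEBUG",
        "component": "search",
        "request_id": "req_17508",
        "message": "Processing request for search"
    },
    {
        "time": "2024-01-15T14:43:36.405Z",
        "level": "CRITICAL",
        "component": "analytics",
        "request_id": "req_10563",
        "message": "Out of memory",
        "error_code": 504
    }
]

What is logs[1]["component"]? "api"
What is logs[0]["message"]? "Entering function handler"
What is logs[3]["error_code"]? 506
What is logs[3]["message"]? "Service search unavailable"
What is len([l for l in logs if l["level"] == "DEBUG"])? 3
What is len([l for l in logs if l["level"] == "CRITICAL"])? 3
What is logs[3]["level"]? "CRITICAL"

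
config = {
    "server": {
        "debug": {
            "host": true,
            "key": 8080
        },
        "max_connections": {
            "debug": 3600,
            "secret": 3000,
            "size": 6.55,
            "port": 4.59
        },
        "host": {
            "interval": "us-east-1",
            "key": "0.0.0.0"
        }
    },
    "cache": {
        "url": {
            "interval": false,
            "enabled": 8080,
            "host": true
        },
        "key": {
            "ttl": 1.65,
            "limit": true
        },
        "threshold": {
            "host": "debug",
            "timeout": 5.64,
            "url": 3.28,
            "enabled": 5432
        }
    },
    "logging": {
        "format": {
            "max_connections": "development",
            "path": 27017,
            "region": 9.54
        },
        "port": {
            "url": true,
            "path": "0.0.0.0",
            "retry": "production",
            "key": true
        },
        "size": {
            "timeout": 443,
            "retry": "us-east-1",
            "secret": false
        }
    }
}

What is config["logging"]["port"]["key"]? True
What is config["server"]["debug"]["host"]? True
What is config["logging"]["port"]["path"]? "0.0.0.0"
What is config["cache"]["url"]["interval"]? False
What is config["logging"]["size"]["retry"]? "us-east-1"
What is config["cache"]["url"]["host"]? True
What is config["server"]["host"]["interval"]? "us-east-1"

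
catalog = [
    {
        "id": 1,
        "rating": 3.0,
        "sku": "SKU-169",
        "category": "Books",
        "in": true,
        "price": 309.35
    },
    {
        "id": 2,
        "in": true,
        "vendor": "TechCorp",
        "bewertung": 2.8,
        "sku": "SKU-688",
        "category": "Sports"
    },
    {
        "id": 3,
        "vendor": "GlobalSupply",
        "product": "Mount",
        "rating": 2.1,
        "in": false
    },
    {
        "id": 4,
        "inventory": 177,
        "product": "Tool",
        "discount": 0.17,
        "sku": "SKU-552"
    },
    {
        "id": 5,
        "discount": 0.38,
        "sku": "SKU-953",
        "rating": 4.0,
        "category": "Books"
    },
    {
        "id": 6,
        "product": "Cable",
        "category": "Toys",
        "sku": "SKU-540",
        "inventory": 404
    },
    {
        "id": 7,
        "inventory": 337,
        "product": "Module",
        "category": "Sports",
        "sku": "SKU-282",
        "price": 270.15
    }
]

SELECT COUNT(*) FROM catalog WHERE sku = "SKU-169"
1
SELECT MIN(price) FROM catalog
270.15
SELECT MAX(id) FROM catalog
7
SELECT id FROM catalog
[1, 2, 3, 4, 5, 6, 7]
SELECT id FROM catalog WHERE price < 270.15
[]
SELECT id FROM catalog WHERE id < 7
[1, 2, 3, 4, 5, 6]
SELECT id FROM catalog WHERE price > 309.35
[]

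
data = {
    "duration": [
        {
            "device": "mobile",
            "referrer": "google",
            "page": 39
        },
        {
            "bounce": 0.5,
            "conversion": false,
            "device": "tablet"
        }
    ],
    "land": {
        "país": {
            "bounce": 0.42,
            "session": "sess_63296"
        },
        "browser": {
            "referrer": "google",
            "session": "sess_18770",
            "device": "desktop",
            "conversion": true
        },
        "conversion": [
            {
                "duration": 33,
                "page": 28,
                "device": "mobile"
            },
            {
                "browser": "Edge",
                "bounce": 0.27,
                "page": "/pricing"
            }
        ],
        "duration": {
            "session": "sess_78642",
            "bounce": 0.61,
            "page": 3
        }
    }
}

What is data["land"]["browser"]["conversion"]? True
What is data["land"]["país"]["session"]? "sess_63296"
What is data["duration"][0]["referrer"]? "google"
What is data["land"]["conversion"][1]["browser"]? "Edge"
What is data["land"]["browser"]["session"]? "sess_18770"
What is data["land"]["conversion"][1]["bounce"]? 0.27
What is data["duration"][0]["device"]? "mobile"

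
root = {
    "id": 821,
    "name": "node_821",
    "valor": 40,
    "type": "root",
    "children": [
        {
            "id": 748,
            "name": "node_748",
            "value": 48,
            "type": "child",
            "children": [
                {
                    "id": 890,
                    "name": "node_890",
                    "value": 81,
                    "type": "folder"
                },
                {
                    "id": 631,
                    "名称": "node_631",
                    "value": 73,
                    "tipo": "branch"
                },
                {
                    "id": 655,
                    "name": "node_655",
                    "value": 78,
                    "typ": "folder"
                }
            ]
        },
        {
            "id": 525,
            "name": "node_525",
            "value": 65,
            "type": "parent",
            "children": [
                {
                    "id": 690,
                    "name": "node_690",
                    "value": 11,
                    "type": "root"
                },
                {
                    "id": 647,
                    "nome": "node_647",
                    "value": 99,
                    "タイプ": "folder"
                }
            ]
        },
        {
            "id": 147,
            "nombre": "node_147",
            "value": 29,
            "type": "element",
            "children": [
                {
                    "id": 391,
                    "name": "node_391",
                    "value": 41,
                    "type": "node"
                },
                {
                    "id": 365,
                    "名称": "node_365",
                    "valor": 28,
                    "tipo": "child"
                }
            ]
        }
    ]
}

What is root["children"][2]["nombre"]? "node_147"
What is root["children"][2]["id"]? 147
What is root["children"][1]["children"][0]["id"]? 690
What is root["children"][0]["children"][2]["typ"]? "folder"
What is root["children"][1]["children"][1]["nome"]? "node_647"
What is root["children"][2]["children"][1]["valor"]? 28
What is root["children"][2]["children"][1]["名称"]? "node_365"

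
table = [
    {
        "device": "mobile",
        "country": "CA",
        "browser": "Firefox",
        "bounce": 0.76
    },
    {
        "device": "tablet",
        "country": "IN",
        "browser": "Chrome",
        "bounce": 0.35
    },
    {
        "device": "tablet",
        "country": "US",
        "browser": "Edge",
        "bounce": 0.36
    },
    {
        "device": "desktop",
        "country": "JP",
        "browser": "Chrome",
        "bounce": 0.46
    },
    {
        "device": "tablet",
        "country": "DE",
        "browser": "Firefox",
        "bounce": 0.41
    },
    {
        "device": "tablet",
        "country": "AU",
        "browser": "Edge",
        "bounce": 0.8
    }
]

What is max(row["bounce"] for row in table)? 0.8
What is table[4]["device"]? "tablet"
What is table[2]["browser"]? "Edge"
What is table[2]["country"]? "US"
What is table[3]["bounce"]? 0.46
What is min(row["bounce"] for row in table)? 0.35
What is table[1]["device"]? "tablet"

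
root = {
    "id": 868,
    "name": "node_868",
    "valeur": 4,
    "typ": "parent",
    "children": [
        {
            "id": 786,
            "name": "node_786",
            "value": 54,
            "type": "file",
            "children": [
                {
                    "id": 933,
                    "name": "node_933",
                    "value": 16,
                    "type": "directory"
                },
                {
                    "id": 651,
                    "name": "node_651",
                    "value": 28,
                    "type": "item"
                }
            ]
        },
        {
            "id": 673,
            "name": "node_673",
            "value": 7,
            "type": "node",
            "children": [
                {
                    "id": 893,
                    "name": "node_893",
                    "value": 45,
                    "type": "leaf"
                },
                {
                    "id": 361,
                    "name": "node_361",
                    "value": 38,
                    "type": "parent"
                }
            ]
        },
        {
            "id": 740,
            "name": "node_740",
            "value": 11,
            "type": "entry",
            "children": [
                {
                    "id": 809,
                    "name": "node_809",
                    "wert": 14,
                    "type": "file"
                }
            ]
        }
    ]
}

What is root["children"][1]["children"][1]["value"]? 38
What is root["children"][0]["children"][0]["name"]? "node_933"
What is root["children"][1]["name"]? "node_673"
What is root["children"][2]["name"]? "node_740"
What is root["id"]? 868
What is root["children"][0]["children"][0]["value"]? 16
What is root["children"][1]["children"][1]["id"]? 361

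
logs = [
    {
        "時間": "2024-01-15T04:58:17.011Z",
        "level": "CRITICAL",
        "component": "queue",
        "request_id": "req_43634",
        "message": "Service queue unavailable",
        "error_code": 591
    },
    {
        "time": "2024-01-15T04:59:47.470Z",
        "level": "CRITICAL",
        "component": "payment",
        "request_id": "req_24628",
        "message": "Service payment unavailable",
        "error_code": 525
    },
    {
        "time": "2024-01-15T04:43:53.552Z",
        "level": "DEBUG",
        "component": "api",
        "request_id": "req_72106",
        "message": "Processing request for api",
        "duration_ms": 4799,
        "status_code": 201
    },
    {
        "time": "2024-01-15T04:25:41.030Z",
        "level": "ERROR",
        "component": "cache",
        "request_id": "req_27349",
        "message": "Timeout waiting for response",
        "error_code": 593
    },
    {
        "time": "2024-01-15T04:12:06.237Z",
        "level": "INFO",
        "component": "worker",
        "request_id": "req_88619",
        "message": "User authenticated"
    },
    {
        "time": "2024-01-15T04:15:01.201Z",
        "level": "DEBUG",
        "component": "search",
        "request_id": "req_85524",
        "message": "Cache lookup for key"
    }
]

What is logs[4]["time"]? "2024-01-15T04:12:06.237Z"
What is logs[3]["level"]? "ERROR"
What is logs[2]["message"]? "Processing request for api"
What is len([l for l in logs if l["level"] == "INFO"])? 1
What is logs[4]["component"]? "worker"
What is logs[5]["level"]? "DEBUG"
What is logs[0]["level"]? "CRITICAL"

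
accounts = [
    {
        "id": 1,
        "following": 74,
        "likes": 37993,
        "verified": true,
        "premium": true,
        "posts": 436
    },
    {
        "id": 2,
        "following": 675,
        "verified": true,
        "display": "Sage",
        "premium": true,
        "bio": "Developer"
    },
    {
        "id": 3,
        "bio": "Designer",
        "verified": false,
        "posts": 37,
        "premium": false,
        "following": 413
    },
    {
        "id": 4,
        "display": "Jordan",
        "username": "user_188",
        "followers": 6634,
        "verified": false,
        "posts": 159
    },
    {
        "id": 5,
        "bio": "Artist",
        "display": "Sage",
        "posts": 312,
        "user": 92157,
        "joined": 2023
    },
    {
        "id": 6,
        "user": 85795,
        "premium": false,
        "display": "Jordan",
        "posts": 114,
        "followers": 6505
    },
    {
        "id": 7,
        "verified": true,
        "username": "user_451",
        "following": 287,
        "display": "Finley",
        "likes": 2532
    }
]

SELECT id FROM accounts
[1, 2, 3, 4, 5, 6, 7]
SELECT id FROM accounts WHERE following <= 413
[1, 3, 7]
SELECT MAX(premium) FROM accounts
True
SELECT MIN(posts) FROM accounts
37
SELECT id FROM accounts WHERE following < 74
[]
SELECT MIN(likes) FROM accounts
2532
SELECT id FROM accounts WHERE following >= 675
[2]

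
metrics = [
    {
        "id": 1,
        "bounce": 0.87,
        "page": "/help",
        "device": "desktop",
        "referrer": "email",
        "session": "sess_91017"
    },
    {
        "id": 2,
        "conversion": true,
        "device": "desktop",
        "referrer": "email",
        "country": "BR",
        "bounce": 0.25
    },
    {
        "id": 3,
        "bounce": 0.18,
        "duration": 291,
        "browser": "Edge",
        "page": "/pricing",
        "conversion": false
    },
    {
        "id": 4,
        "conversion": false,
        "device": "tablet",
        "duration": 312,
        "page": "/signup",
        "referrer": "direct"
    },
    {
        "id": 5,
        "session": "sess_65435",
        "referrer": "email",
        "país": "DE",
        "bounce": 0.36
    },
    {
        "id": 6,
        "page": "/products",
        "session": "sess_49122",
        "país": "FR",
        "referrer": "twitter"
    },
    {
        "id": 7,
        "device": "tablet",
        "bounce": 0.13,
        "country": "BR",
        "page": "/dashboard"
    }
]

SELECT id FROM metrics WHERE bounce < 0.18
[7]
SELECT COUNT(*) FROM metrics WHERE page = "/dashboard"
1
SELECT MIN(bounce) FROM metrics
0.13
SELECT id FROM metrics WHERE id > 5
[6, 7]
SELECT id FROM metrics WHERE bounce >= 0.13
[1, 2, 3, 5, 7]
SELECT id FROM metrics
[1, 2, 3, 4, 5, 6, 7]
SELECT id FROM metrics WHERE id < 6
[1, 2, 3, 4, 5]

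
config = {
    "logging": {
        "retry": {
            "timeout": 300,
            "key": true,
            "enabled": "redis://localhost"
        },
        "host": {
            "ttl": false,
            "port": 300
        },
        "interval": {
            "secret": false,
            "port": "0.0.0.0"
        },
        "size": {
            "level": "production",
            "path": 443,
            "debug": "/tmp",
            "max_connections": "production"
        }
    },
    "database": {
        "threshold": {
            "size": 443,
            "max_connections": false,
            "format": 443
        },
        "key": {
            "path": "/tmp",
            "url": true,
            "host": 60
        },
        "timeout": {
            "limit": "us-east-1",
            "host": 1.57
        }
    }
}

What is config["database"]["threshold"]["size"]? 443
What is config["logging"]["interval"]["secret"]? False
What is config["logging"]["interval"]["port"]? "0.0.0.0"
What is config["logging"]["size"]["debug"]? "/tmp"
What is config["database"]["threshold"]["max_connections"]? False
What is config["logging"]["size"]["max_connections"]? "production"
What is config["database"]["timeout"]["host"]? 1.57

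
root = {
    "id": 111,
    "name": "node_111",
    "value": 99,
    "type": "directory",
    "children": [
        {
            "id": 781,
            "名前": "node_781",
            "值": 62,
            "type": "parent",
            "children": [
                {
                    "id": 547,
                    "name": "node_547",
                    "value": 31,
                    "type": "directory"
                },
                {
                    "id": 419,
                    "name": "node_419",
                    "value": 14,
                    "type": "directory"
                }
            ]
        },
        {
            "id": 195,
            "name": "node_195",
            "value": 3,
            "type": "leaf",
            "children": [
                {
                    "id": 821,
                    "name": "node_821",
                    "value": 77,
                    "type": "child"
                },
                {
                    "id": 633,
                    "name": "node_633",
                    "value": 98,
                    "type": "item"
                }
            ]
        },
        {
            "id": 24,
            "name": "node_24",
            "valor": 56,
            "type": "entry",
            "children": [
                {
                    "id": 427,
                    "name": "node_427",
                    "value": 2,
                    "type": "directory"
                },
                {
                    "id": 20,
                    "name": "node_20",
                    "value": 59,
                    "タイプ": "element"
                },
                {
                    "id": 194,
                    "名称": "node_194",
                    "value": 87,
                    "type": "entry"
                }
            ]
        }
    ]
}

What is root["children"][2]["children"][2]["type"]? "entry"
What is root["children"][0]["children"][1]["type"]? "directory"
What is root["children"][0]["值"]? 62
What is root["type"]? "directory"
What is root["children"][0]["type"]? "parent"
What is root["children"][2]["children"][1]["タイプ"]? "element"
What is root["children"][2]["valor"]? 56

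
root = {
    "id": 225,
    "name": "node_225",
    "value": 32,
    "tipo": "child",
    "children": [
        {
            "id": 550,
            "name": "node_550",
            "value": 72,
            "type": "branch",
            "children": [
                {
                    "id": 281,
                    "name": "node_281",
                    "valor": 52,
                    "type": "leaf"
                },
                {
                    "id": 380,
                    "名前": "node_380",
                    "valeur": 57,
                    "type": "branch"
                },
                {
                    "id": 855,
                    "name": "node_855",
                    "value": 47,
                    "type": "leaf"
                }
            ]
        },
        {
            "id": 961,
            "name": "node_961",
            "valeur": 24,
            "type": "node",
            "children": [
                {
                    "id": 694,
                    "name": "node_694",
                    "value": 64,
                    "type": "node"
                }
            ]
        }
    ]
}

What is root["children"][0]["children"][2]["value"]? 47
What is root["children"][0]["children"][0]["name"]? "node_281"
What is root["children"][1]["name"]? "node_961"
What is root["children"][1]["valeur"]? 24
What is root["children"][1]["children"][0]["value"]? 64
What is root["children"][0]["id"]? 550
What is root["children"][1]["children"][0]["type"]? "node"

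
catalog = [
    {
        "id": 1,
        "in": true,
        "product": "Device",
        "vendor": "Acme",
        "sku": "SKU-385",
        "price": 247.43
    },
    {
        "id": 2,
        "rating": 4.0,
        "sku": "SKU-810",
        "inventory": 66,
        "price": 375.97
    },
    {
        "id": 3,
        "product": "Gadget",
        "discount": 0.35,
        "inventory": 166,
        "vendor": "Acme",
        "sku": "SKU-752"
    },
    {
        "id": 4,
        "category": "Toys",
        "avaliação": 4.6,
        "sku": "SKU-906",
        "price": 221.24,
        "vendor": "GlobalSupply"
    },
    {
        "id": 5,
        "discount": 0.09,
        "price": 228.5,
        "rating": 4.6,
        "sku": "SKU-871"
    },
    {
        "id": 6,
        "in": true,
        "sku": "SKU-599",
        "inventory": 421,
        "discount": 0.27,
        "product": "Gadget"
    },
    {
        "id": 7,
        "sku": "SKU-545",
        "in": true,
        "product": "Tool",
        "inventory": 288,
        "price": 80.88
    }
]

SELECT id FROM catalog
[1, 2, 3, 4, 5, 6, 7]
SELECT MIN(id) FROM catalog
1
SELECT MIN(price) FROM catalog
80.88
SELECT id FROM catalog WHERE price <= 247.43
[1, 4, 5, 7]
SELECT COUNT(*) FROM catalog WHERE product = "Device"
1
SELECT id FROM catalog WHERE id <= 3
[1, 2, 3]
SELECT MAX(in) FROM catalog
True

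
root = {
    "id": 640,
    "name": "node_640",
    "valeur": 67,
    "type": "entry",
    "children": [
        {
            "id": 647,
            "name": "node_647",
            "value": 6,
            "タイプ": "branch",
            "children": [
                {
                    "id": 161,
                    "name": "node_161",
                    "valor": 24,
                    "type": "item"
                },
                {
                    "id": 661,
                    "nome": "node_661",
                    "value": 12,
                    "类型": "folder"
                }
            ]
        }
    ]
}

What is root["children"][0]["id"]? 647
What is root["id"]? 640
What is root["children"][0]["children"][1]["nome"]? "node_661"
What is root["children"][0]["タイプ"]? "branch"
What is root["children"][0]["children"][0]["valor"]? 24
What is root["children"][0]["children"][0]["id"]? 161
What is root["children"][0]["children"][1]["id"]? 661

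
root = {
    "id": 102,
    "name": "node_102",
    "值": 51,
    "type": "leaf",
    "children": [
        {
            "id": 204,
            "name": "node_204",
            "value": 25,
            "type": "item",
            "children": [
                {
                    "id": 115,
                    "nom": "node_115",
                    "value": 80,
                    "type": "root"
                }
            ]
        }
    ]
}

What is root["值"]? 51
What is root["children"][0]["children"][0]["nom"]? "node_115"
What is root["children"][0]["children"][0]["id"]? 115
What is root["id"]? 102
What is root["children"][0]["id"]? 204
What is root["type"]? "leaf"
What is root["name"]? "node_102"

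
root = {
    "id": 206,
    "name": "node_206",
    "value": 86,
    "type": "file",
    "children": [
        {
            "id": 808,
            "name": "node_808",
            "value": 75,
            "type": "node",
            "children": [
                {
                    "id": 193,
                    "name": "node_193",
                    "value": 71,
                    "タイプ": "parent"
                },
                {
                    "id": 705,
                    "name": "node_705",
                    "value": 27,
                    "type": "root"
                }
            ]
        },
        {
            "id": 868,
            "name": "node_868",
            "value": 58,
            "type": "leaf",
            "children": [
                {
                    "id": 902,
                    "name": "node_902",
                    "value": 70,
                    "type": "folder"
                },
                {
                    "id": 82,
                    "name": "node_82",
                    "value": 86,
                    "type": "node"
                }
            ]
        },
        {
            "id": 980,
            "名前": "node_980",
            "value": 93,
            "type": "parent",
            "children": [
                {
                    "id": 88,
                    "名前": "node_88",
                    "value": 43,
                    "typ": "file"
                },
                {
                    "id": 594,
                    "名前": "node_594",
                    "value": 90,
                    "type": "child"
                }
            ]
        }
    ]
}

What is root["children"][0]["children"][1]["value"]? 27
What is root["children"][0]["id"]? 808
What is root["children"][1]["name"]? "node_868"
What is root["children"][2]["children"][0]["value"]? 43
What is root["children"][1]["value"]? 58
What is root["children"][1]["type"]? "leaf"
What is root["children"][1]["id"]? 868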